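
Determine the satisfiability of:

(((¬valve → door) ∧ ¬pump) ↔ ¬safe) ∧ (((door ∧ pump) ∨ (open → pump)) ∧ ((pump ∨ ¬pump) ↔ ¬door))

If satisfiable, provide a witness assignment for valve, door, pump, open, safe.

valve=F; door=F; pump=T; open=F; safe=T

  ((¬valve → door) ∧ ¬pump) ↔ ¬safe = True
    (¬valve → door) ∧ ¬pump = False
      ¬valve → door = False
        ¬valve = True
      ¬pump = False
    ¬safe = False
  ((door ∧ pump) ∨ (open → pump)) ∧ ((pump ∨ ¬pump) ↔ ¬door) = True
    (door ∧ pump) ∨ (open → pump) = True
      door ∧ pump = False
      open → pump = True
    (pump ∨ ¬pump) ↔ ¬door = True
      pump ∨ ¬pump = True
        ¬pump = False
      ¬door = True
Both conjuncts True, so the formula holds.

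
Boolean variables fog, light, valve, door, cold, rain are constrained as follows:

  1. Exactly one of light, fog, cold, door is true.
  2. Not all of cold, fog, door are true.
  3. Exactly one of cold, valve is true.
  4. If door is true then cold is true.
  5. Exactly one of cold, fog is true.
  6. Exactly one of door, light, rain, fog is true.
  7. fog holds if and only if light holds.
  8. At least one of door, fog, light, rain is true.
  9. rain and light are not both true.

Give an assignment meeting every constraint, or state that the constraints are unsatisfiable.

fog = False; light = False; valve = False; door = False; cold = True; rain = True

  (1) {light, fog, cold, door}: 1 true — exactly one ✓
  (2) {cold, fog, door}: 1/3 true — not all ✓
  (3) {cold, valve}: 1 true — exactly one ✓
  (4) door=F ⇒ cold: vacuous ✓
  (5) {cold, fog}: 1 true — exactly one ✓
  (6) {door, light, rain, fog}: 1 true — exactly one ✓
  (7) fog=F, light=F — same ✓
  (8) {door, fog, light, rain}: 1 true — at least one ✓
  (9) rain=T, light=F — not both ✓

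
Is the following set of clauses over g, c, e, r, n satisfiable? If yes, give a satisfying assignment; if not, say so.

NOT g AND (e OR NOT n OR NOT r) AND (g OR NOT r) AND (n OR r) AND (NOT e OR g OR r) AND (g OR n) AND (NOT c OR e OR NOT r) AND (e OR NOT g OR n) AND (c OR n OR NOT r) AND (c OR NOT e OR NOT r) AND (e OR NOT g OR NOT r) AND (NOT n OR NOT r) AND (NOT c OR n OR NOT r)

g=F, c=T, e=F, r=F, n=T

Unit clause (NOT g) forces g = False.
In (g OR NOT r) only NOT r is left, so r = False.
In (n OR r) only n is left, so n = True.
In (NOT e OR g OR r) only NOT e is left, so e = False.
Set c = True.
All clauses satisfied.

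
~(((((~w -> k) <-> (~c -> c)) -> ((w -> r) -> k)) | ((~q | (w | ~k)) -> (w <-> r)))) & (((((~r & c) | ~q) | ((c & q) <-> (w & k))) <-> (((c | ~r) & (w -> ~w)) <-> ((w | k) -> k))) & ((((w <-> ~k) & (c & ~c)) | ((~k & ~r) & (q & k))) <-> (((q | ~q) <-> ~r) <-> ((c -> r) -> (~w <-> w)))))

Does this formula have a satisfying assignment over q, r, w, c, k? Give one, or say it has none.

UNSATISFIABLE

Case k = True: the conjunct ~(((((~w -> k) <-> (~c -> c)) -> ((w -> r) -> k)) | ((~q | (w | ~k)) -> (w <-> r)))) becomes ~((True | ((~q | w) -> (w <-> r)))) = False.
Case k = False: the formula simplifies to ~((((w <-> (~c -> c)) -> ~((w -> r))) | (w <-> r))) & (((((~r & c) | ~q) | ~((c & q))) <-> (((c | ~r) & (w -> ~w)) <-> ~w)) & ((w & (c & ~c)) <-> (((q | ~q) <-> ~r) <-> ((c -> r) -> (~w <-> w))))).
  w = True: simplifies to ~((((~c -> c) -> ~r) | r)) & ((((~r & c) | ~q) | ~((c & q))) & ((c & ~c) <-> (((q | ~q) <-> ~r) <-> ~((c -> r))))).
    r = True: the conjunct ~((((~c -> c) -> ~r) | r)) becomes ~((~((~c -> c)) | True)) = False.
    r = False: the conjunct ~((((~c -> c) -> ~r) | r)) becomes ~((True | False)) = False.
  w = False: simplifies to ~(((~c -> c) | ~r)) & (((((~r & c) | ~q) | ~((c & q))) <-> (c | ~r)) & ~((((q | ~q) <-> ~r) <-> ~((c -> r))))).
    c = True: the conjunct ~(((~c -> c) | ~r)) becomes ~((True | ~r)) = False.
    c = False: simplifies to ~(~r) & (~r & ~(~(((q | ~q) <-> ~r)))).
      r = True: the conjunct ~r is False.
      r = False: the conjunct ~(~r) becomes ~(~False) = False.
Both cases fail — unsatisfiable.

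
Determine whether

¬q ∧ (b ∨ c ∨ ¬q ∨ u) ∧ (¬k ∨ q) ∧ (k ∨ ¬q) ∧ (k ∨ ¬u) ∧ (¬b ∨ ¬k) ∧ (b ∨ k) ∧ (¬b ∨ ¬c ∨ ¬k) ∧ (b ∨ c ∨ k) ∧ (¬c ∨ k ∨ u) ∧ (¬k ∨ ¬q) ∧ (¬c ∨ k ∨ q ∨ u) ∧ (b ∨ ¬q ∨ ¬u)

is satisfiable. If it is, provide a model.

q: False, b: True, u: False, c: False, k: False

Unit clause (¬q) forces q = False.
In (¬k ∨ q) only ¬k is left, so k = False.
In (k ∨ ¬u) only ¬u is left, so u = False.
In (b ∨ k) only b is left, so b = True.
In (¬c ∨ k ∨ u) only ¬c is left, so c = False.
All clauses satisfied.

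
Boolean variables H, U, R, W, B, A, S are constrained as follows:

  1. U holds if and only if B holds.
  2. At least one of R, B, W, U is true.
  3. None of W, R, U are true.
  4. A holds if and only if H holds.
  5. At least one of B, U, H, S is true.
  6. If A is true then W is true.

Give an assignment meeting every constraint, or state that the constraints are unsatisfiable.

No satisfying assignment exists.

Case R = True:
  Constraint (3) is violated (R=T) — contradiction.
Case R = False:
  (3) forces W = False.
  (3) forces U = False.
  (1) with U=F forces B = False.
  Constraint (2) is violated (R=F, B=F, W=F, U=F) — contradiction.
Both cases fail — unsatisfiable.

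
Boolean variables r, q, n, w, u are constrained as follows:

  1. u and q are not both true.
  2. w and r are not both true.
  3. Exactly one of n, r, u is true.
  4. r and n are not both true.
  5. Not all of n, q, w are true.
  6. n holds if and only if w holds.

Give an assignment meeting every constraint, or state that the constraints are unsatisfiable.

r = True, q = False, n = False, w = False, u = False

  (1) u=F, q=F — not both ✓
  (2) w=F, r=T — not both ✓
  (3) {n, r, u}: 1 true — exactly one ✓
  (4) r=T, n=F — not both ✓
  (5) {n, q, w}: 0/3 true — not all ✓
  (6) n=F, w=F — same ✓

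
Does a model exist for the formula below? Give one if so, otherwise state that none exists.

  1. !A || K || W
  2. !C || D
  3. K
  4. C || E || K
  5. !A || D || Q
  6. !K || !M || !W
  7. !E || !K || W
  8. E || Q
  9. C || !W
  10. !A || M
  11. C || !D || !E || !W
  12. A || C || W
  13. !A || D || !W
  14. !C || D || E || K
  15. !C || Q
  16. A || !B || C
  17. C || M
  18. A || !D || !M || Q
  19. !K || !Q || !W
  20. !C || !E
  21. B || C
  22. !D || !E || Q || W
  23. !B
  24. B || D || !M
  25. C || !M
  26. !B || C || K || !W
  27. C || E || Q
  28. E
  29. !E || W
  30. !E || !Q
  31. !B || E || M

No satisfying assignment exists.

Case E = True:
  (K) forces K = True.
  (!E || !K || W) forces W = True.
  (!K || !M || !W) forces M = False.
  (C || !W) forces C = True.
  Clause (!C || !E) is falsified — contradiction.
Case E = False:
  Clause (E) is falsified — contradiction.
Both cases fail, so the formula is unsatisfiable.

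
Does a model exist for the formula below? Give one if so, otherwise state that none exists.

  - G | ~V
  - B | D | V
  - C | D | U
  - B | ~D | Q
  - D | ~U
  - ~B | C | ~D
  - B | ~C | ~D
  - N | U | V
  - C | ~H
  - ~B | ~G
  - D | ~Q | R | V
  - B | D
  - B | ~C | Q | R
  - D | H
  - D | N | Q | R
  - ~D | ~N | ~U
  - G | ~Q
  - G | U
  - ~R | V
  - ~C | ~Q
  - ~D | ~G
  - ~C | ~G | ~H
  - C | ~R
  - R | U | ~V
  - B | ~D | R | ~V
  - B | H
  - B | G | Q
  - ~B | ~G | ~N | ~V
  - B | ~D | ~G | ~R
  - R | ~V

G=F; U=T; N=F; V=F; B=T; D=T; H=F; R=F; C=T; Q=F

Set G = False.
  then (G | ~V) forces V = False.
  then (G | ~Q) forces Q = False.
  then (G | U) forces U = True.
  then (~R | V) forces R = False.
  then (B | G | Q) forces B = True.
  then (D | ~U) forces D = True.
  then (~B | C | ~D) forces C = True.
  then (~D | ~N | ~U) forces N = False.
Set H = False.
All clauses satisfied.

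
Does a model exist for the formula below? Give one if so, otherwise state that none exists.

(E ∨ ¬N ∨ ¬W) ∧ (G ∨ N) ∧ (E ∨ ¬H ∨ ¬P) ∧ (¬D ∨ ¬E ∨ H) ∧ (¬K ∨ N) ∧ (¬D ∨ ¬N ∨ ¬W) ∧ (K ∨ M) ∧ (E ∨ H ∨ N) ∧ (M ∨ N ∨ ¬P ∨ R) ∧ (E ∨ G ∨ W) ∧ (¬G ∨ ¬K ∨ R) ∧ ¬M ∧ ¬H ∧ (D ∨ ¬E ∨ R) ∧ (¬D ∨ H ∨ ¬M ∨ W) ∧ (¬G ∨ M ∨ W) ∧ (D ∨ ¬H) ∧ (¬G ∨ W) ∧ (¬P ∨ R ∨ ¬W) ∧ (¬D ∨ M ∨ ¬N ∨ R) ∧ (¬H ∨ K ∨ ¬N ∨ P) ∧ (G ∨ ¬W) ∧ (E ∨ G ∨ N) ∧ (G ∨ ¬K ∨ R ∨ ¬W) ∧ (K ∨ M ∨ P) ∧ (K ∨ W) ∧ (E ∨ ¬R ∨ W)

D=F, P=F, K=T, R=T, N=T, M=F, W=F, H=F, G=F, E=T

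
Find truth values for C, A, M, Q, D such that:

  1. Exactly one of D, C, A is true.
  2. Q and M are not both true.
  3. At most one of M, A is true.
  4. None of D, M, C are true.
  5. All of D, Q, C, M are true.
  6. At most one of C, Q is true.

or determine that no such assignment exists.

Case C = True:
  Constraint (4) is violated (C=T) — contradiction.
Case C = False:
  Constraint (5) is violated (C=F) — contradiction.
Both cases fail — unsatisfiable.

No satisfying assignment exists.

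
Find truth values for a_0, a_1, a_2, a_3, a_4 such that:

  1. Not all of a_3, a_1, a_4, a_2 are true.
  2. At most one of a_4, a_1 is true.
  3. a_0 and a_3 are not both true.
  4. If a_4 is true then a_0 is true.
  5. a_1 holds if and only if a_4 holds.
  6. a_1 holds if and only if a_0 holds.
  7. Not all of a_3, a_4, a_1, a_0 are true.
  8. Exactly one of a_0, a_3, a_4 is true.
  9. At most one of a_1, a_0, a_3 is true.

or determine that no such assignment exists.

a_0: False, a_1: False, a_2: True, a_3: True, a_4: False

  (1) {a_3, a_1, a_4, a_2}: 2/4 true — not all ✓
  (2) {a_4, a_1}: 0 true — at most one ✓
  (3) a_0=F, a_3=T — not both ✓
  (4) a_4=F ⇒ a_0: vacuous ✓
  (5) a_1=F, a_4=F — same ✓
  (6) a_1=F, a_0=F — same ✓
  (7) {a_3, a_4, a_1, a_0}: 1/4 true — not all ✓
  (8) {a_0, a_3, a_4}: 1 true — exactly one ✓
  (9) {a_1, a_0, a_3}: 1 true — at most one ✓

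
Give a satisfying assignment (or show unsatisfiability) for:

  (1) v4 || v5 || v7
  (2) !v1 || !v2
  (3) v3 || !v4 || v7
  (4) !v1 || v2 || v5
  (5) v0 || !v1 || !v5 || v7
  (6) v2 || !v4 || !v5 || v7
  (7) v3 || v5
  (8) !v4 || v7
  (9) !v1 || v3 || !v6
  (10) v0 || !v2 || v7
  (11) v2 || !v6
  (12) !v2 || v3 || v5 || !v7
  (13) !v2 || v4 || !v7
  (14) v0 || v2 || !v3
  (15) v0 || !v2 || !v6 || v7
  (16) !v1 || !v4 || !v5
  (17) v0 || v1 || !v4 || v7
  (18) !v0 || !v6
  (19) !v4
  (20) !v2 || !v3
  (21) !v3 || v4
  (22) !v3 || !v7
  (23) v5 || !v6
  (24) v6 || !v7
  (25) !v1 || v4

Unit clause (!v4) forces v4 = False.
In (!v3 || v4) only !v3 is left, so v3 = False.
In (!v1 || v4) only !v1 is left, so v1 = False.
In (v3 || v5) only v5 is left, so v5 = True.
Set v0 = True.
  then (!v0 || !v6) forces v6 = False.
  then (v6 || !v7) forces v7 = False.
Set v2 = False.
All clauses satisfied.

v0 = True, v1 = False, v2 = False, v3 = False, v4 = False, v5 = True, v6 = False, v7 = False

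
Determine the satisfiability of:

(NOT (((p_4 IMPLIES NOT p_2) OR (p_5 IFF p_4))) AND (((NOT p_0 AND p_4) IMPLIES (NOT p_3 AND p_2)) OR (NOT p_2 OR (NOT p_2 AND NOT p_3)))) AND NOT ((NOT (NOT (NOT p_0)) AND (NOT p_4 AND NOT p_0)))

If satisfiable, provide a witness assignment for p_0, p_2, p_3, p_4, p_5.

p_0=T, p_2=T, p_3=F, p_4=T, p_5=F

  NOT (((p_4 IMPLIES NOT p_2) OR (p_5 IFF p_4))) AND (((NOT p_0 AND p_4) IMPLIES (NOT p_3 AND p_2)) OR (NOT p_2 OR (NOT p_2 AND NOT p_3))) = True
    NOT (((p_4 IMPLIES NOT p_2) OR (p_5 IFF p_4))) = True
      (p_4 IMPLIES NOT p_2) OR (p_5 IFF p_4) = False
        p_4 IMPLIES NOT p_2 = False
          NOT p_2 = False
        p_5 IFF p_4 = False
    ((NOT p_0 AND p_4) IMPLIES (NOT p_3 AND p_2)) OR (NOT p_2 OR (NOT p_2 AND NOT p_3)) = True
      (NOT p_0 AND p_4) IMPLIES (NOT p_3 AND p_2) = True
        NOT p_0 AND p_4 = False
          NOT p_0 = False
        NOT p_3 AND p_2 = True
          NOT p_3 = True
      NOT p_2 OR (NOT p_2 AND NOT p_3) = False
        NOT p_2 = False
        NOT p_2 AND NOT p_3 = False
          NOT p_2 = False
          NOT p_3 = True
  NOT ((NOT (NOT (NOT p_0)) AND (NOT p_4 AND NOT p_0))) = True
    NOT (NOT (NOT p_0)) AND (NOT p_4 AND NOT p_0) = False
      NOT (NOT (NOT p_0)) = False
        NOT (NOT p_0) = True
          NOT p_0 = False
      NOT p_4 AND NOT p_0 = False
        NOT p_4 = False
        NOT p_0 = False
Both conjuncts True, so the formula holds.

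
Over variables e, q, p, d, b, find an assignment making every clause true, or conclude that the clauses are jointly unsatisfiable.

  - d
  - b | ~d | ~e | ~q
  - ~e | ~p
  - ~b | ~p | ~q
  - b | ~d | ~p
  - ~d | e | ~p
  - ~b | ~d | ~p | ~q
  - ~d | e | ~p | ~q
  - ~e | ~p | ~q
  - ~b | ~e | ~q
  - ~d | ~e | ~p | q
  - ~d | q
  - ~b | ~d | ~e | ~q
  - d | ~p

Unit clause (d) forces d = True.
In (~d | q) only q is left, so q = True.
Try e = True:
  (b | ~d | ~e | ~q) forces b = True.
  clause (~b | ~e | ~q) is falsified — backtrack.
So e = False.
  then (~d | e | ~p) forces p = False.
Set b = True.
All clauses satisfied.

e = False; q = True; p = False; d = True; b = True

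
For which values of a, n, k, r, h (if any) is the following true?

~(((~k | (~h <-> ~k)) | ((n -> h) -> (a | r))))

a: False, n: False, k: True, r: False, h: False

  ~(((~k | (~h <-> ~k)) | ((n -> h) -> (a | r)))) = True
    (~k | (~h <-> ~k)) | ((n -> h) -> (a | r)) = False
      ~k | (~h <-> ~k) = False
        ~k = False
        ~h <-> ~k = False
          ~h = True
          ~k = False
      (n -> h) -> (a | r) = False
        n -> h = True
        a | r = False
The formula evaluates to True.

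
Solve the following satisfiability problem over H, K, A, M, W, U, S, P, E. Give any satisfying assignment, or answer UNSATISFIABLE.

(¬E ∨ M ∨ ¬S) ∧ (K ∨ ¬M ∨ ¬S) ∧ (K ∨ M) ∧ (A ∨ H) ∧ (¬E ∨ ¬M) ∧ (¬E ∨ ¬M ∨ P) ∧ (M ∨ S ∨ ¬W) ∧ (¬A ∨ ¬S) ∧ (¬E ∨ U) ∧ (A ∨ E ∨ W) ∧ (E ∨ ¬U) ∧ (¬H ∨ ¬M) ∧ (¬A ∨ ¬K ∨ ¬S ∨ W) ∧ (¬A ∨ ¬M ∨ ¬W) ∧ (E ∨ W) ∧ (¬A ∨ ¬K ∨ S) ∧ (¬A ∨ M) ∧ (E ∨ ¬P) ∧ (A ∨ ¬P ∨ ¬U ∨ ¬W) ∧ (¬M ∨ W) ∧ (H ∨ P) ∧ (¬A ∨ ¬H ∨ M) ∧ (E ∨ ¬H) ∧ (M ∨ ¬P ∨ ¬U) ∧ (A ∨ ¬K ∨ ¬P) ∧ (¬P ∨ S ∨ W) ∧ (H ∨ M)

H: True, K: True, A: False, M: False, W: False, U: True, S: False, P: False, E: True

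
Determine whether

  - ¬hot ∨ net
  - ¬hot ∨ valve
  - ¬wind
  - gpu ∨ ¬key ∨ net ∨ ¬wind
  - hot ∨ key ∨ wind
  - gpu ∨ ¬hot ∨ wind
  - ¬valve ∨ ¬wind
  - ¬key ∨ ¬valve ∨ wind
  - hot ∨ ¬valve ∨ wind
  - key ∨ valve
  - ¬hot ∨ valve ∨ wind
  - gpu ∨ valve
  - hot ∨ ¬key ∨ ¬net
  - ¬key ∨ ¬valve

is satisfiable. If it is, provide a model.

valve = False; gpu = True; hot = False; wind = False; key = True; net = False

Unit clause (¬wind) forces wind = False.
Set valve = False.
  then (¬hot ∨ valve) forces hot = False.
  then (hot ∨ key ∨ wind) forces key = True.
  then (gpu ∨ valve) forces gpu = True.
  then (hot ∨ ¬key ∨ ¬net) forces net = False.
All clauses satisfied.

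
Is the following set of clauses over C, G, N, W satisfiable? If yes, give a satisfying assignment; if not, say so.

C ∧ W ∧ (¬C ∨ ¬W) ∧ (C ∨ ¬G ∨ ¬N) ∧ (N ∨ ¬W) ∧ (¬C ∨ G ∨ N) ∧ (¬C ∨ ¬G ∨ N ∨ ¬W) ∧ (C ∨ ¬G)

The formula is unsatisfiable.

Case C = True:
  (W) forces W = True.
  Clause (¬C ∨ ¬W) is falsified — contradiction.
Case C = False:
  Clause (C) is falsified — contradiction.
Both cases fail, so the formula is unsatisfiable.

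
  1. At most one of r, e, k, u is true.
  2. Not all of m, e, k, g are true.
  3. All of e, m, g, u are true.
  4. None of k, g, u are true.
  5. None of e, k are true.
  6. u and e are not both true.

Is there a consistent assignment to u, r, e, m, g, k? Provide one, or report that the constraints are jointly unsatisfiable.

UNSATISFIABLE

Case u = True:
  Constraint (4) is violated (u=T) — contradiction.
Case u = False:
  Constraint (3) is violated (u=F) — contradiction.
Both cases fail — unsatisfiable.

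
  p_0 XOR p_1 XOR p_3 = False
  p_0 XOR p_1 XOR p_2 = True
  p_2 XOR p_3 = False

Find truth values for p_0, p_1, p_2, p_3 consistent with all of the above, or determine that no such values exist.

Adding constraints 1, 2, 3 mod 2: every variable appears an even number of times on the left, so the left side is 0.
But the right sides sum to 1 (mod 2). 0 ≠ 1 — the system is inconsistent.

Unsatisfiable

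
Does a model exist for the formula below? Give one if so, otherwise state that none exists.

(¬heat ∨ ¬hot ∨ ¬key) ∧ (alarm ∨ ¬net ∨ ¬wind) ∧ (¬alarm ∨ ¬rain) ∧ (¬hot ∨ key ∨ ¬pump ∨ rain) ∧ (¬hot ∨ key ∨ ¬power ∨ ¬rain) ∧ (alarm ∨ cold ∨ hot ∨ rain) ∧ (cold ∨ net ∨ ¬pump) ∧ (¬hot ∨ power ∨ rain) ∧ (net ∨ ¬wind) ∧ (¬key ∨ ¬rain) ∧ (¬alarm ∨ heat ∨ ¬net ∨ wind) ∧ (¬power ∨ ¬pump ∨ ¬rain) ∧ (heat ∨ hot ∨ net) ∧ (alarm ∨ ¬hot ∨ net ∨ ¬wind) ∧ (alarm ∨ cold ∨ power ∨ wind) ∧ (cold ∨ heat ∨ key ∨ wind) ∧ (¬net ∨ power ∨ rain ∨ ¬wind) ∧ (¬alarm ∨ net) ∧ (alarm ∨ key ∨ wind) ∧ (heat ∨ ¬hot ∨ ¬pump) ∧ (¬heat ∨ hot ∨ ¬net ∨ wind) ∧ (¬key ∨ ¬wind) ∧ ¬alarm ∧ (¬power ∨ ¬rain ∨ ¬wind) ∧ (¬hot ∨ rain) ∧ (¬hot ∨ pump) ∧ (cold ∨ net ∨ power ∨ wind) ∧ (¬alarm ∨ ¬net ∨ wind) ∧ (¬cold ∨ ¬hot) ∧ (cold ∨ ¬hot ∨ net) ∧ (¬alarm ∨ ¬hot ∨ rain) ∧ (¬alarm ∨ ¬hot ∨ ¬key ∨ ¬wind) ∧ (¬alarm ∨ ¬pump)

rain = False, key = True, wind = False, hot = False, net = False, cold = True, alarm = False, pump = True, heat = True, power = True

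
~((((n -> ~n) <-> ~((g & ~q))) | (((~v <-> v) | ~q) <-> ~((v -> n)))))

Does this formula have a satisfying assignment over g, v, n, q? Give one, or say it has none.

g=F, v=T, n=T, q=F

  ~((((n -> ~n) <-> ~((g & ~q))) | (((~v <-> v) | ~q) <-> ~((v -> n))))) = True
    ((n -> ~n) <-> ~((g & ~q))) | (((~v <-> v) | ~q) <-> ~((v -> n))) = False
      (n -> ~n) <-> ~((g & ~q)) = False
        n -> ~n = False
          ~n = False
        ~((g & ~q)) = True
          g & ~q = False
            ~q = True
      ((~v <-> v) | ~q) <-> ~((v -> n)) = False
        (~v <-> v) | ~q = True
          ~v <-> v = False
            ~v = False
          ~q = True
        ~((v -> n)) = False
          v -> n = True
The formula evaluates to True.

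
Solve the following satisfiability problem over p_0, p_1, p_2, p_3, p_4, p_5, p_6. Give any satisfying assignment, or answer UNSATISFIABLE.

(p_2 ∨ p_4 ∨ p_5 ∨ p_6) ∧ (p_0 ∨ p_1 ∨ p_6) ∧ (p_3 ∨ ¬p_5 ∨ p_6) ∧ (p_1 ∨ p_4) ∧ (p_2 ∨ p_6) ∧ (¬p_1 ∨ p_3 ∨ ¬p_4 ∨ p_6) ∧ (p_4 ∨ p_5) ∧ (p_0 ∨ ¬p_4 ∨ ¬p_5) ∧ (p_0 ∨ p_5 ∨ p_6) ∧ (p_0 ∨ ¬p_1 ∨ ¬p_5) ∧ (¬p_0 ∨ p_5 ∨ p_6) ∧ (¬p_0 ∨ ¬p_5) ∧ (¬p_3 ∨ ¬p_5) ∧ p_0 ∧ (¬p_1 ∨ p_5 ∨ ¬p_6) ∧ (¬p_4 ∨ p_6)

Unit clause (p_0) forces p_0 = True.
In (¬p_0 ∨ ¬p_5) only ¬p_5 is left, so p_5 = False.
In (p_4 ∨ p_5) only p_4 is left, so p_4 = True.
In (¬p_0 ∨ p_5 ∨ p_6) only p_6 is left, so p_6 = True.
In (¬p_1 ∨ p_5 ∨ ¬p_6) only ¬p_1 is left, so p_1 = False.
Set p_2 = True.
Set p_3 = True.
All clauses satisfied.

p_0: True, p_1: False, p_2: True, p_3: True, p_4: True, p_5: False, p_6: True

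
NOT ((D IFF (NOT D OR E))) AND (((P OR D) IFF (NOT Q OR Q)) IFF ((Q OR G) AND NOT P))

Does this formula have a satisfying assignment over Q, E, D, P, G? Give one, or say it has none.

Q: True, E: False, D: True, P: False, G: True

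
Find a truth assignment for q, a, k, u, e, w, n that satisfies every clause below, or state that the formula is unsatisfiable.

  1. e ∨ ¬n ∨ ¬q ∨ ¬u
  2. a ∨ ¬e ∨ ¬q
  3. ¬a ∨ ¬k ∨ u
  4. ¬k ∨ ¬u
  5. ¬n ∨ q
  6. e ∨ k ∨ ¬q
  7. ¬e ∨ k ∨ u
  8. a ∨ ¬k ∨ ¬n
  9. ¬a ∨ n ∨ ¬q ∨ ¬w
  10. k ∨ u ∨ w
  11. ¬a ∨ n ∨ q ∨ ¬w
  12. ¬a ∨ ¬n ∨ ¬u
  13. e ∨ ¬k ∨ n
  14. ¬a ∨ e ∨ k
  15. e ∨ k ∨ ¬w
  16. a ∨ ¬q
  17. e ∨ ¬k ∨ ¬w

q: False, a: True, k: False, u: True, e: True, w: False, n: False

Set q = False.
  then (¬n ∨ q) forces n = False.
Set a = True.
  then (¬a ∨ n ∨ q ∨ ¬w) forces w = False.
Try k = True:
  (¬a ∨ ¬k ∨ u) forces u = True.
  clause (¬k ∨ ¬u) is falsified — backtrack.
So k = False.
  then (k ∨ u ∨ w) forces u = True.
  then (¬a ∨ e ∨ k) forces e = True.
All clauses satisfied.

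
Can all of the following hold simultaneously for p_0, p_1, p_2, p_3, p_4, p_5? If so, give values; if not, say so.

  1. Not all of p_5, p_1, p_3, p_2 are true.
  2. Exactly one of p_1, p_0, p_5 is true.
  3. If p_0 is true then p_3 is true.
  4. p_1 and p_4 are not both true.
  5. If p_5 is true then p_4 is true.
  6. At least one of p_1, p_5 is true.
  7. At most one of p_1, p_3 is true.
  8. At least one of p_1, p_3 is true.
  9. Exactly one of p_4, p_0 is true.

p_0: False, p_1: False, p_2: True, p_3: True, p_4: True, p_5: True

  (1) {p_5, p_1, p_3, p_2}: 3/4 true — not all ✓
  (2) {p_1, p_0, p_5}: 1 true — exactly one ✓
  (3) p_0=F ⇒ p_3: vacuous ✓
  (4) p_1=F, p_4=T — not both ✓
  (5) p_5=T ⇒ p_4: T ✓
  (6) {p_1, p_5}: 1 true — at least one ✓
  (7) {p_1, p_3}: 1 true — at most one ✓
  (8) {p_1, p_3}: 1 true — at least one ✓
  (9) {p_4, p_0}: 1 true — exactly one ✓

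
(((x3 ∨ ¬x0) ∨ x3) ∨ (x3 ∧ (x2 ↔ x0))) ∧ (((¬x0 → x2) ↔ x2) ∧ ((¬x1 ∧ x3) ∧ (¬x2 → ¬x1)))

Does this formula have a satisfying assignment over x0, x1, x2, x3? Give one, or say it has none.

x0 = False; x1 = False; x2 = True; x3 = True

  ((x3 ∨ ¬x0) ∨ x3) ∨ (x3 ∧ (x2 ↔ x0)) = True
    (x3 ∨ ¬x0) ∨ x3 = True
      x3 ∨ ¬x0 = True
        ¬x0 = True
    x3 ∧ (x2 ↔ x0) = False
      x2 ↔ x0 = False
  ((¬x0 → x2) ↔ x2) ∧ ((¬x1 ∧ x3) ∧ (¬x2 → ¬x1)) = True
    (¬x0 → x2) ↔ x2 = True
      ¬x0 → x2 = True
        ¬x0 = True
    (¬x1 ∧ x3) ∧ (¬x2 → ¬x1) = True
      ¬x1 ∧ x3 = True
        ¬x1 = True
      ¬x2 → ¬x1 = True
        ¬x2 = False
        ¬x1 = True
Both conjuncts True, so the formula holds.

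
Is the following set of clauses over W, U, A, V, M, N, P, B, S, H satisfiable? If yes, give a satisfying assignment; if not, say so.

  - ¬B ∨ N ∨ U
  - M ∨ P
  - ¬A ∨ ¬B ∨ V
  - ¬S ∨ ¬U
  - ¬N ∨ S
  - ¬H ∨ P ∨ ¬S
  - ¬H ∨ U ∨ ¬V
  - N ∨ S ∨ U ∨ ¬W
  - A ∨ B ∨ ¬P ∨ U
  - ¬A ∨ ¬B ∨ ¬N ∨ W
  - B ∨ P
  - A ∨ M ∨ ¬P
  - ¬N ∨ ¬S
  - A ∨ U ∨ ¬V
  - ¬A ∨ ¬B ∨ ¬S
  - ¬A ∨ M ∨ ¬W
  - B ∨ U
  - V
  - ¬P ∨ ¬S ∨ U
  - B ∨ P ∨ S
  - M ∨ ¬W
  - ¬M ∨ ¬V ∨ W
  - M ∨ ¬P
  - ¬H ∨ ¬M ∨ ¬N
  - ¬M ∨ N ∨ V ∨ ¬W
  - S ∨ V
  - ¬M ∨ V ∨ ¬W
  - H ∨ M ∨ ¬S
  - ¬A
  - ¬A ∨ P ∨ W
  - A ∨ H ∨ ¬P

W: True, U: True, A: False, V: True, M: True, N: False, P: False, B: True, S: False, H: False

Unit clause (V) forces V = True.
Unit clause (¬A) forces A = False.
In (A ∨ U ∨ ¬V) only U is left, so U = True.
In (¬S ∨ ¬U) only ¬S is left, so S = False.
In (¬N ∨ S) only ¬N is left, so N = False.
Try W = False:
  (¬M ∨ ¬V ∨ W) forces M = False.
  (M ∨ P) forces P = True.
  clause (A ∨ M ∨ ¬P) is falsified — backtrack.
So W = True.
  then (M ∨ ¬W) forces M = True.
Set P = False.
  then (B ∨ P) forces B = True.
Set H = False.
All clauses satisfied.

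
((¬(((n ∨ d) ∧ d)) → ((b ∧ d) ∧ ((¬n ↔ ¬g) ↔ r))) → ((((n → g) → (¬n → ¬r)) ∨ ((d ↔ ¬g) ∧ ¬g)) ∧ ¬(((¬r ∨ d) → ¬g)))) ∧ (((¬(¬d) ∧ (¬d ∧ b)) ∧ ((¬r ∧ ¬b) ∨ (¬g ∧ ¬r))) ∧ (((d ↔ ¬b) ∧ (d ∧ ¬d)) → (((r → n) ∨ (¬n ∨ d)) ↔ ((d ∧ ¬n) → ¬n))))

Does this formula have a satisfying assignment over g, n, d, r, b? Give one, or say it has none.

Unsatisfiable — no assignment works.

Case d = True: the conjunct ¬d is False.
Case d = False: the conjunct ¬(¬d) becomes ¬(¬False) = False.
Both cases fail — unsatisfiable.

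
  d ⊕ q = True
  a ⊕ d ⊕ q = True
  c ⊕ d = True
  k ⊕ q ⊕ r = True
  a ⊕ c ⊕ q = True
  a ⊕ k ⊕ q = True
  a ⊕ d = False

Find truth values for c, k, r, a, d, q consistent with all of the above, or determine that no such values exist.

Adding constraints 2, 3, 5 mod 2: every variable appears an even number of times on the left, so the left side is 0.
But the right sides sum to 1 (mod 2). 0 ≠ 1 — the system is inconsistent.

Unsatisfiable — no assignment works.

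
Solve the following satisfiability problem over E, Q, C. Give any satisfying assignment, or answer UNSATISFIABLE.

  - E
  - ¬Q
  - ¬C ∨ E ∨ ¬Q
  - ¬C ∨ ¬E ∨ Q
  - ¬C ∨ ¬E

E = True; Q = False; C = False

Unit clause (E) forces E = True.
Unit clause (¬Q) forces Q = False.
In (¬C ∨ ¬E ∨ Q) only ¬C is left, so C = False.
Check each clause:
  (E): E holds.
  (¬Q): ¬Q holds.
  (¬C ∨ E ∨ ¬Q): ¬C holds.
  (¬C ∨ ¬E ∨ Q): ¬C holds.
  (¬C ∨ ¬E): ¬C holds.
All clauses satisfied.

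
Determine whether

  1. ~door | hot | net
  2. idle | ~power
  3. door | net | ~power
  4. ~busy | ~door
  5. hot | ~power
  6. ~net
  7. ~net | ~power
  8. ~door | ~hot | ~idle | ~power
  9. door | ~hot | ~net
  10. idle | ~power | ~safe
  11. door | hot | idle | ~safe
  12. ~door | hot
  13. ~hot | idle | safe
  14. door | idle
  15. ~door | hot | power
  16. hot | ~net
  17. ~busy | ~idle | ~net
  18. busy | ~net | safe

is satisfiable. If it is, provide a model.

Unit clause (~net) forces net = False.
Set busy = True.
  then (~busy | ~door) forces door = False.
  then (door | idle) forces idle = True.
  then (door | net | ~power) forces power = False.
Set safe = True.
Set hot = True.
All clauses satisfied.

busy=T, door=F, net=F, power=F, safe=T, hot=T, idle=T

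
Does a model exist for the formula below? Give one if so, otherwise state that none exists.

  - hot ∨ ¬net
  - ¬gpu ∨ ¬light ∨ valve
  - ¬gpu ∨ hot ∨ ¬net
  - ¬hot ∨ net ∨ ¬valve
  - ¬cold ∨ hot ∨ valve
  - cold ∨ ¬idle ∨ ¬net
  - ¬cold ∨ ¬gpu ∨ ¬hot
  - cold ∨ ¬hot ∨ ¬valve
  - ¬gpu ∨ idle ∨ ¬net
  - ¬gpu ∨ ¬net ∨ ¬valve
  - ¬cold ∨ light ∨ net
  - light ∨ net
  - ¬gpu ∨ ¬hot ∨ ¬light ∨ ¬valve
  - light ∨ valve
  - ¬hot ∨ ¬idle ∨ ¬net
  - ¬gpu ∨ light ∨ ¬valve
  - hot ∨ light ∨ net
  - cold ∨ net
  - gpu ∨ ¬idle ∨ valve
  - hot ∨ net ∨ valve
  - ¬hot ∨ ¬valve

Set idle = True.
Set hot = False.
  then (hot ∨ ¬net) forces net = False.
  then (light ∨ net) forces light = True.
  then (cold ∨ net) forces cold = True.
  then (hot ∨ net ∨ valve) forces valve = True.
Set gpu = True.
All clauses satisfied.

idle: True, hot: False, net: False, cold: True, gpu: True, light: True, valve: True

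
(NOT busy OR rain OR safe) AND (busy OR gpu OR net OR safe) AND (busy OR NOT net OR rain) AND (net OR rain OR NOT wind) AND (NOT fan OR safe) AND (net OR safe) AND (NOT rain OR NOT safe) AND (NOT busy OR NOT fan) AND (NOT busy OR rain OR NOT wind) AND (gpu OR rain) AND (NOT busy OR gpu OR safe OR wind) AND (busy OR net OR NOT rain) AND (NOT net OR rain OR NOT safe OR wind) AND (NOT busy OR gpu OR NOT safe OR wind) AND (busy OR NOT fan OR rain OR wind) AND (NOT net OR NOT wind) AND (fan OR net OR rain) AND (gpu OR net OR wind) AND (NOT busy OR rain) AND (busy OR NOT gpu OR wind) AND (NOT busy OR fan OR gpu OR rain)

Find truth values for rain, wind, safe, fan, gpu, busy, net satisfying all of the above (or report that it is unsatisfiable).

Try rain = False:
  (gpu OR rain) forces gpu = True.
  (NOT busy OR rain) forces busy = False.
  (busy OR NOT net OR rain) forces net = False.
  (net OR rain OR NOT wind) forces wind = False.
  clause (busy OR NOT gpu OR wind) is falsified — backtrack.
So rain = True.
  then (NOT rain OR NOT safe) forces safe = False.
  then (NOT fan OR safe) forces fan = False.
  then (net OR safe) forces net = True.
  then (NOT net OR NOT wind) forces wind = False.
Set gpu = True.
  then (busy OR NOT gpu OR wind) forces busy = True.
All clauses satisfied.

rain=T, wind=F, safe=F, fan=F, gpu=T, busy=T, net=T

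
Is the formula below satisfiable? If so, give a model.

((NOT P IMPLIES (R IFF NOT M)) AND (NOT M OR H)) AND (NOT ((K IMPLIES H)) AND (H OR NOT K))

Case K = True: the formula simplifies to ((NOT P IMPLIES (R IFF NOT M)) AND (NOT M OR H)) AND (NOT H AND H).
  H = True: the conjunct NOT H is False.
  H = False: the conjunct H is False.
Case K = False: the conjunct NOT ((K IMPLIES H)) becomes NOT ((False IMPLIES H)) = False.
Both cases fail — unsatisfiable.

UNSATISFIABLE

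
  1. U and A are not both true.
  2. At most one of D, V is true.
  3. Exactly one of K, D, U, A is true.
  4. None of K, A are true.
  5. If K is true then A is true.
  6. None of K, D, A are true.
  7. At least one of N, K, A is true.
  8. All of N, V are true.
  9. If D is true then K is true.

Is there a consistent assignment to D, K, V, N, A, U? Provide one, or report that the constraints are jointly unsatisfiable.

D: False, K: False, V: True, N: True, A: False, U: True

  (1) U=T, A=F — not both ✓
  (2) {D, V}: 1 true — at most one ✓
  (3) {K, D, U, A}: 1 true — exactly one ✓
  (4) {K, A}: 0 true — none ✓
  (5) K=F ⇒ A: vacuous ✓
  (6) {K, D, A}: 0 true — none ✓
  (7) {N, K, A}: 1 true — at least one ✓
  (8) {N, V}: all 2 true ✓
  (9) D=F ⇒ K: vacuous ✓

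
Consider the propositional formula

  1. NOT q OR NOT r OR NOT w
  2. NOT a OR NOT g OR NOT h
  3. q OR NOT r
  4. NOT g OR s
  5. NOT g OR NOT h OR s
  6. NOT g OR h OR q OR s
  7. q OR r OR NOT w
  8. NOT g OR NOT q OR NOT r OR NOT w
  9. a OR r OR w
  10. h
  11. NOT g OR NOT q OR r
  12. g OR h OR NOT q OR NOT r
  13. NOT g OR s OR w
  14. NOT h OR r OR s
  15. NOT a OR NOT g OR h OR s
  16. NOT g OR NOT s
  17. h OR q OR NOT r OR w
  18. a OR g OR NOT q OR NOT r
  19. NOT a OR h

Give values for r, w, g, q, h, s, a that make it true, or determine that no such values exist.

Unit clause (h) forces h = True.
Set r = True.
  then (q OR NOT r) forces q = True.
  then (NOT q OR NOT r OR NOT w) forces w = False.
Try g = True:
  (NOT a OR NOT g OR NOT h) forces a = False.
  (NOT g OR s) forces s = True.
  clause (NOT g OR NOT s) is falsified — backtrack.
So g = False.
  then (a OR g OR NOT q OR NOT r) forces a = True.
Set s = False.
All clauses satisfied.

r = True, w = False, g = False, q = True, h = True, s = False, a = True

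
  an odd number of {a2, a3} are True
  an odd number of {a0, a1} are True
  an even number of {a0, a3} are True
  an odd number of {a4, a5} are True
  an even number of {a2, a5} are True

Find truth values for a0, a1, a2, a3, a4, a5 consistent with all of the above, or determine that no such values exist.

a0 = True, a1 = False, a2 = False, a3 = True, a4 = True, a5 = False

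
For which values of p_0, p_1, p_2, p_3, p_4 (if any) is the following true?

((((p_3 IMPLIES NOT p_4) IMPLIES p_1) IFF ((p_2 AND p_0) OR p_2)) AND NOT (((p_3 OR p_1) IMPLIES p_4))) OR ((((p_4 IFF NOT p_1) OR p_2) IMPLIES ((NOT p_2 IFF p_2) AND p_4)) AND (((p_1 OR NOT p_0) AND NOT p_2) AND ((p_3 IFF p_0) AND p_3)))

p_0: True; p_1: False; p_2: False; p_3: True; p_4: False

  ((((p_3 IMPLIES NOT p_4) IMPLIES p_1) IFF ((p_2 AND p_0) OR p_2)) AND NOT (((p_3 OR p_1) IMPLIES p_4))) OR ((((p_4 IFF NOT p_1) OR p_2) IMPLIES ((NOT p_2 IFF p_2) AND p_4)) AND (((p_1 OR NOT p_0) AND NOT p_2) AND ((p_3 IFF p_0) AND p_3))) = True
    (((p_3 IMPLIES NOT p_4) IMPLIES p_1) IFF ((p_2 AND p_0) OR p_2)) AND NOT (((p_3 OR p_1) IMPLIES p_4)) = True
      ((p_3 IMPLIES NOT p_4) IMPLIES p_1) IFF ((p_2 AND p_0) OR p_2) = True
        (p_3 IMPLIES NOT p_4) IMPLIES p_1 = False
          p_3 IMPLIES NOT p_4 = True
            NOT p_4 = True
        (p_2 AND p_0) OR p_2 = False
          p_2 AND p_0 = False
      NOT (((p_3 OR p_1) IMPLIES p_4)) = True
        (p_3 OR p_1) IMPLIES p_4 = False
          p_3 OR p_1 = True
    (((p_4 IFF NOT p_1) OR p_2) IMPLIES ((NOT p_2 IFF p_2) AND p_4)) AND (((p_1 OR NOT p_0) AND NOT p_2) AND ((p_3 IFF p_0) AND p_3)) = False
      ((p_4 IFF NOT p_1) OR p_2) IMPLIES ((NOT p_2 IFF p_2) AND p_4) = True
        (p_4 IFF NOT p_1) OR p_2 = False
          p_4 IFF NOT p_1 = False
            NOT p_1 = True
        (NOT p_2 IFF p_2) AND p_4 = False
          NOT p_2 IFF p_2 = False
            NOT p_2 = True
      ((p_1 OR NOT p_0) AND NOT p_2) AND ((p_3 IFF p_0) AND p_3) = False
        (p_1 OR NOT p_0) AND NOT p_2 = False
          p_1 OR NOT p_0 = False
            NOT p_0 = False
          NOT p_2 = True
        (p_3 IFF p_0) AND p_3 = True
          p_3 IFF p_0 = True
The formula evaluates to True.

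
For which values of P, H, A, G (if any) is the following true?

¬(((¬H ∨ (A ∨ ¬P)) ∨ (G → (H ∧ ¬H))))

P=T, H=T, A=F, G=T

  ¬(((¬H ∨ (A ∨ ¬P)) ∨ (G → (H ∧ ¬H)))) = True
    (¬H ∨ (A ∨ ¬P)) ∨ (G → (H ∧ ¬H)) = False
      ¬H ∨ (A ∨ ¬P) = False
        ¬H = False
        A ∨ ¬P = False
          ¬P = False
      G → (H ∧ ¬H) = False
        H ∧ ¬H = False
          ¬H = False
The formula evaluates to True.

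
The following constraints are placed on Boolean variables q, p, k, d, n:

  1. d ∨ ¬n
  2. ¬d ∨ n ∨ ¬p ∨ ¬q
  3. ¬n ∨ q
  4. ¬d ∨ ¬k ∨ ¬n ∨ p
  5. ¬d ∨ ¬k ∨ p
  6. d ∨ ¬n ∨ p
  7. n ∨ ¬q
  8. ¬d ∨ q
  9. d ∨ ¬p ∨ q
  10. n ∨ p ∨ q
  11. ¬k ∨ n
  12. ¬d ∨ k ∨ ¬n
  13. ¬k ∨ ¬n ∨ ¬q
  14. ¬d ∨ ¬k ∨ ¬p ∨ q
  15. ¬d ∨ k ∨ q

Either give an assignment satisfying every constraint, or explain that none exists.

Case q = True:
  (n ∨ ¬q) forces n = True.
  (d ∨ ¬n) forces d = True.
  (¬d ∨ k ∨ ¬n) forces k = True.
  Clause (¬k ∨ ¬n ∨ ¬q) is falsified — contradiction.
Case q = False:
  (¬n ∨ q) forces n = False.
  (¬d ∨ q) forces d = False.
  (d ∨ ¬p ∨ q) forces p = False.
  Clause (n ∨ p ∨ q) is falsified — contradiction.
Both cases fail, so the formula is unsatisfiable.

UNSATISFIABLE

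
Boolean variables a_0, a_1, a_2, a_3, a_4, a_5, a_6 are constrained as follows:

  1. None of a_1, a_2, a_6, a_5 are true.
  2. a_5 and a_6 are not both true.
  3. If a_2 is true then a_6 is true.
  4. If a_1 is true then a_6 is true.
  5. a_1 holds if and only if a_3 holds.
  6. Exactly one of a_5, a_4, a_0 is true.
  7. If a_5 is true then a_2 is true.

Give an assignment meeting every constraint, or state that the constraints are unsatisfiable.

a_0=T, a_1=F, a_2=F, a_3=F, a_4=F, a_5=F, a_6=F

  (1) {a_1, a_2, a_6, a_5}: 0 true — none ✓
  (2) a_5=F, a_6=F — not both ✓
  (3) a_2=F ⇒ a_6: vacuous ✓
  (4) a_1=F ⇒ a_6: vacuous ✓
  (5) a_1=F, a_3=F — same ✓
  (6) {a_5, a_4, a_0}: 1 true — exactly one ✓
  (7) a_5=F ⇒ a_2: vacuous ✓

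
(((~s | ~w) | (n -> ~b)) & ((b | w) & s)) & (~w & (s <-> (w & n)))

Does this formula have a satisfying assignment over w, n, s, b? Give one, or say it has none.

Unsatisfiable

Case w = True: the conjunct ~w is False.
Case w = False: the formula simplifies to (b & s) & ~s.
  s = True: the conjunct ~s is False.
  s = False: the conjunct s is False.
Both cases fail — unsatisfiable.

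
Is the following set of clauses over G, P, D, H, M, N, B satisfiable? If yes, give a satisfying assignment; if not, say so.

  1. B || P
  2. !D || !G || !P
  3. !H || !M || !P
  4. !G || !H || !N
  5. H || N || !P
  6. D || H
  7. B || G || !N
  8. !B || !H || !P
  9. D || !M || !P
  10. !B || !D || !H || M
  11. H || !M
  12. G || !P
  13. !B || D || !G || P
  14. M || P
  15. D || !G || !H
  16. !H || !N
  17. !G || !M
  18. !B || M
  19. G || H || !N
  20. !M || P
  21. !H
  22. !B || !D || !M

Case H = True:
  Clause (!H) is falsified — contradiction.
Case H = False:
  (D || H) forces D = True.
  (H || !M) forces M = False.
  (M || P) forces P = True.
  (!D || !G || !P) forces G = False.
  Clause (G || !P) is falsified — contradiction.
Both cases fail, so the formula is unsatisfiable.

Unsatisfiable — no assignment works.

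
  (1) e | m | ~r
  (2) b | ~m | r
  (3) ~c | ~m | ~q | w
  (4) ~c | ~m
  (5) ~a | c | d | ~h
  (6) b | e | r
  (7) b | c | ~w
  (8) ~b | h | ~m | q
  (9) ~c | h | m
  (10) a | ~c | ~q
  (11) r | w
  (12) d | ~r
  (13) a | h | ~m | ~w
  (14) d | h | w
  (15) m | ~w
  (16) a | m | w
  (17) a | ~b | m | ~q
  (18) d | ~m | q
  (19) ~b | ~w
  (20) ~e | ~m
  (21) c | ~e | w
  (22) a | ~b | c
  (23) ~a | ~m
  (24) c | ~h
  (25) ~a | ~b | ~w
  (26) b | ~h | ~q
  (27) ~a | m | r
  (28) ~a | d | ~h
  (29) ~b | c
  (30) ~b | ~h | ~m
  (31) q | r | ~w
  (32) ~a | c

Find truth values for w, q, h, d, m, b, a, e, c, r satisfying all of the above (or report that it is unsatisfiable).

Try w = True:
  (m | ~w) forces m = True.
  (~c | ~m) forces c = False.
  (b | c | ~w) forces b = True.
  clause (~b | ~w) is falsified — backtrack.
So w = False.
  then (r | w) forces r = True.
  then (d | ~r) forces d = True.
Set q = False.
Set h = True.
  then (c | ~h) forces c = True.
  then (~c | ~m) forces m = False.
  then (a | m | w) forces a = True.
  then (e | m | ~r) forces e = True.
Set b = False.
All clauses satisfied.

w = False, q = False, h = True, d = True, m = False, b = False, a = True, e = True, c = True, r = True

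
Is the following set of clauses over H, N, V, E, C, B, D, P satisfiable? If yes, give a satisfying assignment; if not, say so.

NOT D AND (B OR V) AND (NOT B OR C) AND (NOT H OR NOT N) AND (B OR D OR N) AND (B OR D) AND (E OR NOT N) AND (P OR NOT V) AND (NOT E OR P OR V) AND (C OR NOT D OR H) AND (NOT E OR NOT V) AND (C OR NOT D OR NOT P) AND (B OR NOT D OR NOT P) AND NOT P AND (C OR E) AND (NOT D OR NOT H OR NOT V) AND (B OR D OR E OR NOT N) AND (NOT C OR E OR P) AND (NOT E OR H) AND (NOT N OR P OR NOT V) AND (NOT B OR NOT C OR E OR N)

Case D = True:
  Clause (NOT D) is falsified — contradiction.
Case D = False:
  (B OR D) forces B = True.
  (NOT B OR C) forces C = True.
  (NOT P) forces P = False.
  (P OR NOT V) forces V = False.
  (NOT E OR P OR V) forces E = False.
  Clause (NOT C OR E OR P) is falsified — contradiction.
Both cases fail, so the formula is unsatisfiable.

Unsatisfiable — no assignment works.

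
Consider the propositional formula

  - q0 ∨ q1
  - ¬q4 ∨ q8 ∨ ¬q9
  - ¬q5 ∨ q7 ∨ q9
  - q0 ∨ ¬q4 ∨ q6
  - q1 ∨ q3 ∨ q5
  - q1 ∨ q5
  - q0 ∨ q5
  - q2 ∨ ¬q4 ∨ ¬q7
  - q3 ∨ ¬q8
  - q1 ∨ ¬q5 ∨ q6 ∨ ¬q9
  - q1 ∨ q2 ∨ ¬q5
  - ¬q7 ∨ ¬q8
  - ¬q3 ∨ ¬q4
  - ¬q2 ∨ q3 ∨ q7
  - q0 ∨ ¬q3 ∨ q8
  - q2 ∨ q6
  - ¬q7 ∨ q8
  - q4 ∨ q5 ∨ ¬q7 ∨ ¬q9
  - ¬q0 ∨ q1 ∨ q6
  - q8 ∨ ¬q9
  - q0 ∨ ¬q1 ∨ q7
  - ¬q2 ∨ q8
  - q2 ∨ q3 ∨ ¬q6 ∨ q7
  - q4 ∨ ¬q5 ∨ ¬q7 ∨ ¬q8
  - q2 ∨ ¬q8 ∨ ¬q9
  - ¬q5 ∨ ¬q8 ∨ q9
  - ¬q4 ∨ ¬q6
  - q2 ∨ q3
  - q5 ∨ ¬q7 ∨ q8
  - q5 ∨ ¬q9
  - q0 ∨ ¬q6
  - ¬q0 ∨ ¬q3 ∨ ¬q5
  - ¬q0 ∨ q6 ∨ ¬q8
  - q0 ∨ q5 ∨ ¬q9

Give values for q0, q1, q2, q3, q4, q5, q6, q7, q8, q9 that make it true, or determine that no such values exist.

q0 = True, q1 = True, q2 = True, q3 = True, q4 = False, q5 = False, q6 = True, q7 = False, q8 = True, q9 = False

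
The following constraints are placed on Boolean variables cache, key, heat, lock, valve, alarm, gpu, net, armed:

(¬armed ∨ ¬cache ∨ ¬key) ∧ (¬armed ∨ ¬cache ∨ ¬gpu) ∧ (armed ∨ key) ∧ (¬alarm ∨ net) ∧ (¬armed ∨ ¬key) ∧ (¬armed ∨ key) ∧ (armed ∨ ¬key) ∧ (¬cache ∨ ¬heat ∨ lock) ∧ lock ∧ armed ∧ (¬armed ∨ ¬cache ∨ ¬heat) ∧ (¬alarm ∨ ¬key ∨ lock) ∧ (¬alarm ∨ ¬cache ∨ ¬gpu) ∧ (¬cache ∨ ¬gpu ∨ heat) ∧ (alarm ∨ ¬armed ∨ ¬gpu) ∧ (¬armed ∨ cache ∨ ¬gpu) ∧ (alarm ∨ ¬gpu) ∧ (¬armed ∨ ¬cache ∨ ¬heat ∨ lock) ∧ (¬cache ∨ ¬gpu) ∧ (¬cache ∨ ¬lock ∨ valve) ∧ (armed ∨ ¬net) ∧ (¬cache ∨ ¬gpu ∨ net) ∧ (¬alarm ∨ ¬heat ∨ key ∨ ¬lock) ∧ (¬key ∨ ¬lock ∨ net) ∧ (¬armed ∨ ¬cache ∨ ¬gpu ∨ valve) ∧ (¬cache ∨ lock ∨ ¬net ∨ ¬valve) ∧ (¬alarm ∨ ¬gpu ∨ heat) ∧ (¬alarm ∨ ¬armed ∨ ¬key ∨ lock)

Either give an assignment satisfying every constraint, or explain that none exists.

Case armed = True:
  (¬armed ∨ ¬key) forces key = False.
  Clause (¬armed ∨ key) is falsified — contradiction.
Case armed = False:
  Clause (armed) is falsified — contradiction.
Both cases fail, so the formula is unsatisfiable.

Unsatisfiable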